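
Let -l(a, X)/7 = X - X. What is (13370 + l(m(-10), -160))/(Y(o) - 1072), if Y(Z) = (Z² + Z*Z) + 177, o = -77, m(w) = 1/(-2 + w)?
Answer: 13370/10963 ≈ 1.2196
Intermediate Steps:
l(a, X) = 0 (l(a, X) = -7*(X - X) = -7*0 = 0)
Y(Z) = 177 + 2*Z² (Y(Z) = (Z² + Z²) + 177 = 2*Z² + 177 = 177 + 2*Z²)
(13370 + l(m(-10), -160))/(Y(o) - 1072) = (13370 + 0)/((177 + 2*(-77)²) - 1072) = 13370/((177 + 2*5929) - 1072) = 13370/((177 + 11858) - 1072) = 13370/(12035 - 1072) = 13370/10963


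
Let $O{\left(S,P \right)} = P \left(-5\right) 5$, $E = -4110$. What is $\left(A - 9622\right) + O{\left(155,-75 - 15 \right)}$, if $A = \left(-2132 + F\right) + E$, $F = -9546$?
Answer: $-23160$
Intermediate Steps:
$O{\left(S,P \right)} = - 25 P$ ($O{\left(S,P \right)} = - 5 P 5 = - 25 P$)
$A = -15788$ ($A = \left(-2132 - 9546\right) - 4110 = -11678 - 4110 = -15788$)
$\left(A - 9622\right) + O{\left(155,-75 - 15 \right)} = \left(-15788 - 9622\right) - 25 \left(-75 - 15\right) = -25410 - -2250 = -25410 + 2250 = -23160$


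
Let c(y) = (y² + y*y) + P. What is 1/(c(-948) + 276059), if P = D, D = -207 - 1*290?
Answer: 1/2072970 ≈ 4.8240e-7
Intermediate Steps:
D = -497 (D = -207 - 290 = -497)
P = -497
c(y) = -497 + 2*y² (c(y) = (y² + y*y) - 497 = (y² + y²) - 497 = 2*y² - 497 = -497 + 2*y²)
1/(c(-948) + 276059) = 1/((-497 + 2*(-948)²) + 276059) = 1/((-497 + 2*898704) + 276059) = 1/((-497 + 1797408) + 276059) = 1/(1796911 + 276059) = 1/2072970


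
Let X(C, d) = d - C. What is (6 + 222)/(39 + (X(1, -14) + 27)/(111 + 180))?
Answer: 22116/3787 ≈ 5.8400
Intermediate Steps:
(6 + 222)/(39 + (X(1, -14) + 27)/(111 + 180)) = (6 + 222)/(39 + ((-14 - 1*1) + 27)/(111 + 180)) = 228/(39 + ((-14 - 1) + 27)/291) = 228/(39 + (-15 + 27)*(1/291)) = 228/(39 + 12*(1/291)) = 228/(39 + 4/97) = 228/(3787/97) = 228*(97/3787) = 22116/3787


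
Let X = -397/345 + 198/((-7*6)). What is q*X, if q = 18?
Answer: -84984/805 ≈ -105.57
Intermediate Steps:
X = -14164/2415 (X = -397*1/345 + 198/(-42) = -397/345 + 198*(-1/42) = -397/345 - 33/7 = -14164/2415 ≈ -5.8650)
q*X = 18*(-14164/2415) = -84984/805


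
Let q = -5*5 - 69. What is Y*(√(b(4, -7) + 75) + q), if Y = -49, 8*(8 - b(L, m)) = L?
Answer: 4606 - 49*√330/2 ≈ 4160.9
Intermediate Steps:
b(L, m) = 8 - L/8
q = -94 (q = -25 - 69 = -94)
Y*(√(b(4, -7) + 75) + q) = -49*(√((8 - ⅛*4) + 75) - 94) = -49*(√((8 - ½) + 75) - 94) = -49*(√(15/2 + 75) - 94) = -49*(√(165/2) - 94) = -49*(√330/2 - 94) = -49*(-94 + √330/2) = 4606 - 49*√330/2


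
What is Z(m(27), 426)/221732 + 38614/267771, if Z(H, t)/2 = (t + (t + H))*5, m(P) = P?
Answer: 779690467/4240957098 ≈ 0.18385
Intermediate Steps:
Z(H, t) = 10*H + 20*t (Z(H, t) = 2*((t + (t + H))*5) = 2*((t + (H + t))*5) = 2*((H + 2*t)*5) = 2*(5*H + 10*t) = 10*H + 20*t)
Z(m(27), 426)/221732 + 38614/267771 = (10*27 + 20*426)/221732 + 38614/267771 = (270 + 8520)*(1/221732) + 38614*(1/267771) = 8790*(1/221732) + 38614/267771 = 4395/110866 + 38614/267771 = 779690467/4240957098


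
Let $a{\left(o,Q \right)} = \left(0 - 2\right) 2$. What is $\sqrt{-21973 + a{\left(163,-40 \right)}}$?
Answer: $i \sqrt{21977} \approx 148.25 i$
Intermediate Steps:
$a{\left(o,Q \right)} = -4$ ($a{\left(o,Q \right)} = \left(-2\right) 2 = -4$)
$\sqrt{-21973 + a{\left(163,-40 \right)}} = \sqrt{-21973 - 4} = \sqrt{-21977} = i \sqrt{21977}$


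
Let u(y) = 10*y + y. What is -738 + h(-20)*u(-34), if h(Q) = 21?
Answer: -8592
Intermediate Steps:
u(y) = 11*y
-738 + h(-20)*u(-34) = -738 + 21*(11*(-34)) = -738 + 21*(-374) = -738 - 7854 = -8592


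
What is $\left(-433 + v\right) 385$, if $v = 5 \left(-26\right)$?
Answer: $-216755$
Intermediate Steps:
$v = -130$
$\left(-433 + v\right) 385 = \left(-433 - 130\right) 385 = \left(-563\right) 385 = -216755$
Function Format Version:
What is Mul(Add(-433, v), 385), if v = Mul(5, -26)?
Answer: -216755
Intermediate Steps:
v = -130
Mul(Add(-433, v), 385) = Mul(Add(-433, -130), 385) = Mul(-563, 385) = -216755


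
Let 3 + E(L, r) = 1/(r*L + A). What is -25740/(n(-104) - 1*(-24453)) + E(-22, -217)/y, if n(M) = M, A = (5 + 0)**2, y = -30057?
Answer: -285575251432/270168156039 ≈ -1.0570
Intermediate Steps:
A = 25 (A = 5**2 = 25)
E(L, r) = -3 + 1/(25 + L*r) (E(L, r) = -3 + 1/(r*L + 25) = -3 + 1/(L*r + 25) = -3 + 1/(25 + L*r))
-25740/(n(-104) - 1*(-24453)) + E(-22, -217)/y = -25740/(-104 - 1*(-24453)) + ((-74 - 3*(-22)*(-217))/(25 - 22*(-217)))/(-30057) = -25740/(-104 + 24453) + ((-74 - 14322)/(25 + 4774))*(-1/30057) = -25740/24349 + (-14396/4799)*(-1/30057) = -25740*1/24349 + ((1/4799)*(-14396))*(-1/30057) = -1980/1873 - 14396/4799*(-1/30057) = -1980/1873 + 14396/144243543 = -285575251432/270168156039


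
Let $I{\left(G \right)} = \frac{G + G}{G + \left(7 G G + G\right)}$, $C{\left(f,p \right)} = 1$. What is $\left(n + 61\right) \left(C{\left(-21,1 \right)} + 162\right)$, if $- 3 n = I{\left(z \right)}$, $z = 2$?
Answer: $\frac{238469}{24} \approx 9936.2$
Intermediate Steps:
$I{\left(G \right)} = \frac{2 G}{2 G + 7 G^{2}}$ ($I{\left(G \right)} = \frac{2 G}{G + \left(7 G^{2} + G\right)} = \frac{2 G}{G + \left(G + 7 G^{2}\right)} = \frac{2 G}{2 G + 7 G^{2}}$)
$n = - \frac{1}{24}$ ($n = - \frac{2 \frac{1}{2 + 7 \cdot 2}}{3} = - \frac{2 \frac{1}{2 + 14}}{3} = - \frac{2 \cdot \frac{1}{16}}{3} = \left(- \frac{1}{3}\right) \frac{1}{8} = - \frac{1}{24} \approx -0.041667$)
$\left(n + 61\right) \left(C{\left(-21,1 \right)} + 162\right) = \left(- \frac{1}{24} + 61\right) \left(1 + 162\right) = \frac{1463}{24} \cdot 163 = \frac{238469}{24}$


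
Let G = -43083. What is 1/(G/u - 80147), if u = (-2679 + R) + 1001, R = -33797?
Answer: -11825/947723914 ≈ -1.2477e-5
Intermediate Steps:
u = -35475 (u = (-2679 - 33797) + 1001 = -36476 + 1001 = -35475)
1/(G/u - 80147) = 1/(-43083/(-35475) - 80147) = 1/(-43083*(-1/35475) - 80147) = 1/(14361/11825 - 80147) = 1/(-947723914/11825) = -11825/947723914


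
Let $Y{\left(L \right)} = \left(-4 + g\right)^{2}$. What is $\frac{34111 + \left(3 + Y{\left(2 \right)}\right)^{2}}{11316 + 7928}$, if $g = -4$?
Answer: $\frac{9650}{4811} \approx 2.0058$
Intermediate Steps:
$Y{\left(L \right)} = 64$ ($Y{\left(L \right)} = \left(-4 - 4\right)^{2} = \left(-8\right)^{2} = 64$)
$\frac{34111 + \left(3 + Y{\left(2 \right)}\right)^{2}}{11316 + 7928} = \frac{34111 + \left(3 + 64\right)^{2}}{11316 + 7928} = \frac{34111 + 67^{2}}{19244} = \left(34111 + 4489\right) \frac{1}{19244} = 38600 \cdot \frac{1}{19244} = \frac{9650}{4811}$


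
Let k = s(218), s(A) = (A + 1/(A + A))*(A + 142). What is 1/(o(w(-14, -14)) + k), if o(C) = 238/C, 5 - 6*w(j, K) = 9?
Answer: 109/8515497 ≈ 1.2800e-5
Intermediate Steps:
w(j, K) = -⅔ (w(j, K) = ⅚ - ⅙*9 = ⅚ - 3/2 = -⅔)
s(A) = (142 + A)*(A + 1/(2*A)) (s(A) = (A + 1/(2*A))*(142 + A) = (142 + A)*(A + 1/(2*A)))
k = 8554410/109 (k = ½ + 218² + 71/218 + 142*218 = ½ + 47524 + 71*(1/218) + 30956 = ½ + 47524 + 71/218 + 30956 = 8554410/109 ≈ 78481.)
1/(o(w(-14, -14)) + k) = 1/(238/(-⅔) + 8554410/109) = 1/(238*(-3/2) + 8554410/109) = 1/(-357 + 8554410/109) = 1/(8515497/109) = 109/8515497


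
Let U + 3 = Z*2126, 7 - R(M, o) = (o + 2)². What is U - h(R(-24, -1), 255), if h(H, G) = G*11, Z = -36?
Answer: -79344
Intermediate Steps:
R(M, o) = 7 - (2 + o)² (R(M, o) = 7 - (o + 2)² = 7 - (2 + o)²)
h(H, G) = 11*G
U = -76539 (U = -3 - 36*2126 = -3 - 76536 = -76539)
U - h(R(-24, -1), 255) = -76539 - 11*255 = -76539 - 1*2805 = -76539 - 2805 = -79344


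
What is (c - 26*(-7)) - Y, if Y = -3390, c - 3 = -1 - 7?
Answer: 3567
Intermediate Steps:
c = -5 (c = 3 + (-1 - 7) = 3 - 8 = -5)
(c - 26*(-7)) - Y = (-5 - 26*(-7)) - 1*(-3390) = (-5 + 182) + 3390 = 177 + 3390 = 3567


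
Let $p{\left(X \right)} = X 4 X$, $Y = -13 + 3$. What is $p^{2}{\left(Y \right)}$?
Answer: $160000$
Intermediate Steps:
$Y = -10$
$p{\left(X \right)} = 4 X^{2}$ ($p{\left(X \right)} = 4 X X = 4 X^{2}$)
$p^{2}{\left(Y \right)} = \left(4 \left(-10\right)^{2}\right)^{2} = \left(4 \cdot 100\right)^{2} = 400^{2} = 160000$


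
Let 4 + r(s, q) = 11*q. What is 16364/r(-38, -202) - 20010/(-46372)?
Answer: -178572287/25806018 ≈ -6.9198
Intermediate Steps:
r(s, q) = -4 + 11*q
16364/r(-38, -202) - 20010/(-46372) = 16364/(-4 + 11*(-202)) - 20010/(-46372) = 16364/(-4 - 2222) - 20010*(-1/46372) = 16364/(-2226) + 10005/23186 = 16364*(-1/2226) + 10005/23186 = -8182/1113 + 10005/23186 = -178572287/25806018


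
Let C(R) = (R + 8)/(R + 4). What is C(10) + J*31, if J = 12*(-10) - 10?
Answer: -28201/7 ≈ -4028.7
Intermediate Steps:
C(R) = (8 + R)/(4 + R)
J = -130 (J = -120 - 10 = -130)
C(10) + J*31 = (8 + 10)/(4 + 10) - 130*31 = 18/14 - 4030 = (1/14)*18 - 4030 = 9/7 - 4030 = -28201/7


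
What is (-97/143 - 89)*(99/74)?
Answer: -57708/481 ≈ -119.98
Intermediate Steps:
(-97/143 - 89)*(99/74) = -12824/143*99/74 = -57708/481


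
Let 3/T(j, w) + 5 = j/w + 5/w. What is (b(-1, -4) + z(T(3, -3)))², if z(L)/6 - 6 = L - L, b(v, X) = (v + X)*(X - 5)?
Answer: 6561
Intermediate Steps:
b(v, X) = (-5 + X)*(X + v) (b(v, X) = (X + v)*(-5 + X) = (-5 + X)*(X + v))
T(j, w) = 3/(-5 + 5/w + j/w) (T(j, w) = 3/(-5 + (j/w + 5/w)) = 3/(-5 + (5/w + j/w)) = 3/(-5 + 5/w + j/w))
z(L) = 36 (z(L) = 36 + 6*(L - L) = 36 + 6*0 = 36 + 0 = 36)
(b(-1, -4) + z(T(3, -3)))² = (((-4)² - 5*(-4) - 5*(-1) - 4*(-1)) + 36)² = ((16 + 20 + 5 + 4) + 36)² = (45 + 36)² = 81² = 6561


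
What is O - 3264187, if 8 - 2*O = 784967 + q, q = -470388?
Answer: -6842945/2 ≈ -3.4215e+6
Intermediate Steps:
O = -314571/2 (O = 4 - (784967 - 470388)/2 = 4 - 1/2*314579 = 4 - 314579/2 = -314571/2 ≈ -1.5729e+5)
O - 3264187 = -314571/2 - 3264187 = -6842945/2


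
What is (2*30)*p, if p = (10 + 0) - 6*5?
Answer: -1200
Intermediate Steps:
p = -20 (p = 10 - 30 = -20)
(2*30)*p = (2*30)*(-20) = 60*(-20) = -1200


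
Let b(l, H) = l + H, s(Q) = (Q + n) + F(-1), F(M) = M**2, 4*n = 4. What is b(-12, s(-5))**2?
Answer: 225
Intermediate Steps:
n = 1 (n = (1/4)*4 = 1)
s(Q) = 2 + Q (s(Q) = (Q + 1) + (-1)**2 = (1 + Q) + 1 = 2 + Q)
b(l, H) = H + l
b(-12, s(-5))**2 = ((2 - 5) - 12)**2 = (-3 - 12)**2 = (-15)**2 = 225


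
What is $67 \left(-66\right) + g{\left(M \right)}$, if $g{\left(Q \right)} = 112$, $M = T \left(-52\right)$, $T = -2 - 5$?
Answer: $-4310$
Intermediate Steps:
$T = -7$ ($T = -2 - 5 = -7$)
$M = 364$ ($M = \left(-7\right) \left(-52\right) = 364$)
$67 \left(-66\right) + g{\left(M \right)} = 67 \left(-66\right) + 112 = -4422 + 112 = -4310$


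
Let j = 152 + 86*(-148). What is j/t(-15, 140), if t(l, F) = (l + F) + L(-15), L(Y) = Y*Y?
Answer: -6288/175 ≈ -35.931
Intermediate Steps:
L(Y) = Y²
j = -12576 (j = 152 - 12728 = -12576)
t(l, F) = 225 + F + l (t(l, F) = (l + F) + (-15)² = (F + l) + 225 = 225 + F + l)
j/t(-15, 140) = -12576/(225 + 140 - 15) = -12576/350 = -12576*1/350 = -6288/175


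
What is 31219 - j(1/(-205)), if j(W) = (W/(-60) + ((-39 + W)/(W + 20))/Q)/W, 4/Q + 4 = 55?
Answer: 6424032259/245940 ≈ 26120.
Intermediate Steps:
Q = 4/51 (Q = 4/(-4 + 55) = 4/51 ≈ 0.078431)
j(W) = (-W/60 + 51*(-39 + W)/(4*(20 + W)))/W (j(W) = (W/(-60) + ((-39 + W)/(W + 20))/(4/51))/W = (W*(-1/60) + ((-39 + W)/(20 + W))*(51/4))/W = (-W/60 + ((-39 + W)/(20 + W))*(51/4))/W = (-W/60 + 51*(-39 + W)/(4*(20 + W)))/W)
31219 - j(1/(-205)) = 31219 - (-29835 - (1/(-205))² + 745/(-205))/(60*(1/(-205))*(20 + 1/(-205))) = 31219 - (-29835 - (-1/205)² + 745*(-1/205))/(60*(-1/205)*(20 - 1/205)) = 31219 - (-205)*(-29835 - 1*1/42025 - 149/41)/(60*4099/205) = 31219 - (-205)*205*(-29835 - 1/42025 - 149/41)/(60*4099) = 31219 - (-205)*205*(-1253968601)/(60*4099*42025) = 31219 - 1*1253968601/245940 = 31219 - 1253968601/245940 = 6424032259/245940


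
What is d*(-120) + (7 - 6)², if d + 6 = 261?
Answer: -30599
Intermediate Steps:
d = 255 (d = -6 + 261 = 255)
d*(-120) + (7 - 6)² = 255*(-120) + (7 - 6)² = -30600 + 1² = -30600 + 1 = -30599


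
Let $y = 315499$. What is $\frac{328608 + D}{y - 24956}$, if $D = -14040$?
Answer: $\frac{314568}{290543} \approx 1.0827$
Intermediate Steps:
$\frac{328608 + D}{y - 24956} = \frac{328608 - 14040}{315499 - 24956} = \frac{314568}{290543}$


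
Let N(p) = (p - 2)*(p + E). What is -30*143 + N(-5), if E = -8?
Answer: -4199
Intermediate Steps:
N(p) = (-8 + p)*(-2 + p) (N(p) = (p - 2)*(p - 8) = (-2 + p)*(-8 + p) = (-8 + p)*(-2 + p))
-30*143 + N(-5) = -30*143 + (16 + (-5)**2 - 10*(-5)) = -4290 + (16 + 25 + 50) = -4290 + 91 = -4199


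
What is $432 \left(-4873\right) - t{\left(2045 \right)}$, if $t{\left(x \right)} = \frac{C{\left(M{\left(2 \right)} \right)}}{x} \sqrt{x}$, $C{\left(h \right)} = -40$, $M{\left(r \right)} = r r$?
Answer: $-2105136 + \frac{8 \sqrt{2045}}{409} \approx -2.1051 \cdot 10^{6}$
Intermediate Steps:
$M{\left(r \right)} = r^{2}$
$t{\left(x \right)} = - \frac{40}{\sqrt{x}}$ ($t{\left(x \right)} = - \frac{40}{x} \sqrt{x} = - \frac{40}{\sqrt{x}}$)
$432 \left(-4873\right) - t{\left(2045 \right)} = 432 \left(-4873\right) - - \frac{40}{\sqrt{2045}} = -2105136 - - 40 \frac{\sqrt{2045}}{2045} = -2105136 - - \frac{8 \sqrt{2045}}{409} = -2105136 + \frac{8 \sqrt{2045}}{409}$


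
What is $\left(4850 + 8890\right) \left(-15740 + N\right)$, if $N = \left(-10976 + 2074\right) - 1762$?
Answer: $-362790960$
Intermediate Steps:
$N = -10664$ ($N = -8902 - 1762 = -10664$)
$\left(4850 + 8890\right) \left(-15740 + N\right) = \left(4850 + 8890\right) \left(-15740 - 10664\right) = 13740 \left(-26404\right) = -362790960$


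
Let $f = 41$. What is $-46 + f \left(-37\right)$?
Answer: $-1563$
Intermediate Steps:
$-46 + f \left(-37\right) = -46 + 41 \left(-37\right) = -46 - 1517 = -1563$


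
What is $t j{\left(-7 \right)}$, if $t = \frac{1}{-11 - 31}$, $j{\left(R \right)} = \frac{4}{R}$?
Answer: $\frac{2}{147} \approx 0.013605$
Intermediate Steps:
$t = - \frac{1}{42}$ ($t = \frac{1}{-42} = - \frac{1}{42} \approx -0.02381$)
$t j{\left(-7 \right)} = - \frac{4 \frac{1}{-7}}{42} = - \frac{4 \left(- \frac{1}{7}\right)}{42} = \left(- \frac{1}{42}\right) \left(- \frac{4}{7}\right) = \frac{2}{147}$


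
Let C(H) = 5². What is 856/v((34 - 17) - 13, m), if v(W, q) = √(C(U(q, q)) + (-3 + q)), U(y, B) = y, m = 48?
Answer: 428*√70/35 ≈ 102.31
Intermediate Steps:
C(H) = 25
v(W, q) = √(22 + q) (v(W, q) = √(25 + (-3 + q)) = √(22 + q))
856/v((34 - 17) - 13, m) = 856/(√(22 + 48)) = 856/(√70) = 856*(√70/70) = 428*√70/35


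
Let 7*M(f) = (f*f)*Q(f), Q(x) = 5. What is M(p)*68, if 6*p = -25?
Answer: 53125/63 ≈ 843.25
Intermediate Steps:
p = -25/6 (p = (⅙)*(-25) = -25/6 ≈ -4.1667)
M(f) = 5*f²/7 (M(f) = ((f*f)*5)/7 = (f²*5)/7 = (5*f²)/7 = 5*f²/7)
M(p)*68 = (5*(-25/6)²/7)*68 = ((5/7)*(625/36))*68 = (3125/252)*68 = 53125/63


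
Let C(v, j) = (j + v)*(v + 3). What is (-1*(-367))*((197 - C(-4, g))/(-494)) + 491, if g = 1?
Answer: 85678/247 ≈ 346.87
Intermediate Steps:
C(v, j) = (3 + v)*(j + v) (C(v, j) = (j + v)*(3 + v) = (3 + v)*(j + v))
(-1*(-367))*((197 - C(-4, g))/(-494)) + 491 = (-1*(-367))*((197 - ((-4)**2 + 3*1 + 3*(-4) + 1*(-4)))/(-494)) + 491 = 367*((197 - (16 + 3 - 12 - 4))*(-1/494)) + 491 = 367*((197 - 1*3)*(-1/494)) + 491 = 367*((197 - 3)*(-1/494)) + 491 = 367*(194*(-1/494)) + 491 = 367*(-97/247) + 491 = -35599/247 + 491 = 85678/247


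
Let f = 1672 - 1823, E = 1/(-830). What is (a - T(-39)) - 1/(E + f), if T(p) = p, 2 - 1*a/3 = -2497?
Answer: 944495246/125331 ≈ 7536.0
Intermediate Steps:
E = -1/830 ≈ -0.0012048
a = 7497 (a = 6 - 3*(-2497) = 6 + 7491 = 7497)
f = -151
(a - T(-39)) - 1/(E + f) = (7497 - 1*(-39)) - 1/(-1/830 - 151) = (7497 + 39) - 1/(-125331/830) = 7536 - 1*(-830/125331) = 7536 + 830/125331 = 944495246/125331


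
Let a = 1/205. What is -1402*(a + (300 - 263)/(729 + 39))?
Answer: -5855453/78720 ≈ -74.383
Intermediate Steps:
a = 1/205 ≈ 0.0048781
-1402*(a + (300 - 263)/(729 + 39)) = -1402*(1/205 + (300 - 263)/(729 + 39)) = -1402*(1/205 + 37/768) = -1402*8353/157440 = -5855453/78720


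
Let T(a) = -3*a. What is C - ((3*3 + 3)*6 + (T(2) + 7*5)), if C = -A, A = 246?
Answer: -347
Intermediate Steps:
C = -246 (C = -1*246 = -246)
C - ((3*3 + 3)*6 + (T(2) + 7*5)) = -246 - ((3*3 + 3)*6 + (-3*2 + 7*5)) = -246 - ((9 + 3)*6 + (-6 + 35)) = -246 - (12*6 + 29) = -246 - (72 + 29) = -246 - 1*101 = -246 - 101 = -347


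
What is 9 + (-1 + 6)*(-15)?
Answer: -66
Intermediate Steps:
9 + (-1 + 6)*(-15) = 9 + 5*(-15) = 9 - 75 = -66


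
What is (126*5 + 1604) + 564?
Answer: 2798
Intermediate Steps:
(126*5 + 1604) + 564 = (630 + 1604) + 564 = 2234 + 564 = 2798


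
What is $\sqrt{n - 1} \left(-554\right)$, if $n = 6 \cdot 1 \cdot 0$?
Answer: $- 554 i \approx - 554.0 i$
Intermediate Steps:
$n = 0$ ($n = 6 \cdot 0 = 0$)
$\sqrt{n - 1} \left(-554\right) = \sqrt{0 - 1} \left(-554\right) = \sqrt{-1} \left(-554\right) = i \left(-554\right) = - 554 i$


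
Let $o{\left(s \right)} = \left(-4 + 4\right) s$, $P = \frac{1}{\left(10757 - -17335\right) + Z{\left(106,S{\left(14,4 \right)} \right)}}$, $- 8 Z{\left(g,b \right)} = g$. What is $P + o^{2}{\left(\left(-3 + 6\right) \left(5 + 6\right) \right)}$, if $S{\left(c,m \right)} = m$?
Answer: $\frac{4}{112315} \approx 3.5614 \cdot 10^{-5}$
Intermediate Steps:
$Z{\left(g,b \right)} = - \frac{g}{8}$
$P = \frac{4}{112315}$ ($P = \frac{1}{\left(10757 - -17335\right) - \frac{53}{4}} = \frac{1}{\left(10757 + 17335\right) - \frac{53}{4}} = \frac{1}{28092 - \frac{53}{4}} = \frac{1}{\frac{112315}{4}} = \frac{4}{112315} \approx 3.5614 \cdot 10^{-5}$)
$o{\left(s \right)} = 0$ ($o{\left(s \right)} = 0 s = 0$)
$P + o^{2}{\left(\left(-3 + 6\right) \left(5 + 6\right) \right)} = \frac{4}{112315} + 0^{2} = \frac{4}{112315} + 0 = \frac{4}{112315}$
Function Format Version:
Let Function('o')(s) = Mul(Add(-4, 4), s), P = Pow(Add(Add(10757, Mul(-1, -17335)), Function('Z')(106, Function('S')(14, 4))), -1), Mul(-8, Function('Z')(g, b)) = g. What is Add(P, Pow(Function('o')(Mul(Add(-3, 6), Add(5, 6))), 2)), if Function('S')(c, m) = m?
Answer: Rational(4, 112315) ≈ 3.5614e-5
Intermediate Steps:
Function('Z')(g, b) = Mul(Rational(-1, 8), g)
P = Rational(4, 112315) (P = Pow(Add(Add(10757, Mul(-1, -17335)), Mul(Rational(-1, 8), 106)), -1) = Pow(Add(Add(10757, 17335), Rational(-53, 4)), -1) = Pow(Add(28092, Rational(-53, 4)), -1) = Pow(Rational(112315, 4), -1) = Rational(4, 112315) ≈ 3.5614e-5)
Function('o')(s) = 0 (Function('o')(s) = Mul(0, s) = 0)
Add(P, Pow(Function('o')(Mul(Add(-3, 6), Add(5, 6))), 2)) = Add(Rational(4, 112315), Pow(0, 2)) = Add(Rational(4, 112315), 0) = Rational(4, 112315)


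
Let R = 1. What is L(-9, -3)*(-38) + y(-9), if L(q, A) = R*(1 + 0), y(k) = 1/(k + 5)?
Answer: -153/4 ≈ -38.250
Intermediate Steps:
y(k) = 1/(5 + k)
L(q, A) = 1 (L(q, A) = 1*(1 + 0) = 1*1 = 1)
L(-9, -3)*(-38) + y(-9) = 1*(-38) + 1/(5 - 9) = -38 + 1/(-4) = -38 - 1/4 = -153/4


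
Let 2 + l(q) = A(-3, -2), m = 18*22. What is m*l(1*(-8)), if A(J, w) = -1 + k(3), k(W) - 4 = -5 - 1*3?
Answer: -2772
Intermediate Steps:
k(W) = -4 (k(W) = 4 + (-5 - 1*3) = 4 + (-5 - 3) = 4 - 8 = -4)
A(J, w) = -5 (A(J, w) = -1 - 4 = -5)
m = 396
l(q) = -7 (l(q) = -2 - 5 = -7)
m*l(1*(-8)) = 396*(-7) = -2772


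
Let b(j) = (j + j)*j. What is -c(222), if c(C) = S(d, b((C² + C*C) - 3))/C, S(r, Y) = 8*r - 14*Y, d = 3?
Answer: 45336943046/37 ≈ 1.2253e+9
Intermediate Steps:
b(j) = 2*j² (b(j) = (2*j)*j = 2*j²)
S(r, Y) = -14*Y + 8*r
c(C) = (24 - 28*(-3 + 2*C²)²)/C (c(C) = (-28*((C² + C*C) - 3)² + 8*3)/C = (-28*((C² + C²) - 3)² + 24)/C = (-28*(2*C² - 3)² + 24)/C = (-28*(-3 + 2*C²)² + 24)/C = (24 - 28*(-3 + 2*C²)²)/C)
-c(222) = -4*(6 - 7*(-3 + 2*222²)²)/222 = -4*(6 - 7*(-3 + 2*49284)²)/222 = -4*(6 - 7*(-3 + 98568)²)/222 = -4*(6 - 7*98565²)/222 = -4*(6 - 7*9715059225)/222 = -4*(6 - 68005414575)/222 = -4*(-68005414569)/222 = -1*(-45336943046/37) = 45336943046/37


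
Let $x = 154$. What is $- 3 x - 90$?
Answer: $-552$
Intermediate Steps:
$- 3 x - 90 = \left(-3\right) 154 - 90 = -462 - 90 = -552$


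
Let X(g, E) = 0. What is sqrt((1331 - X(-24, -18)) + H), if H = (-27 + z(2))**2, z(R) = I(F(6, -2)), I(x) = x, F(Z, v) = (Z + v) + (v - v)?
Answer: 2*sqrt(465) ≈ 43.128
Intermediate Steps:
F(Z, v) = Z + v (F(Z, v) = (Z + v) + 0 = Z + v)
z(R) = 4 (z(R) = 6 - 2 = 4)
H = 529 (H = (-27 + 4)**2 = (-23)**2 = 529)
sqrt((1331 - X(-24, -18)) + H) = sqrt((1331 - 1*0) + 529) = sqrt((1331 + 0) + 529) = sqrt(1331 + 529) = sqrt(1860) = 2*sqrt(465)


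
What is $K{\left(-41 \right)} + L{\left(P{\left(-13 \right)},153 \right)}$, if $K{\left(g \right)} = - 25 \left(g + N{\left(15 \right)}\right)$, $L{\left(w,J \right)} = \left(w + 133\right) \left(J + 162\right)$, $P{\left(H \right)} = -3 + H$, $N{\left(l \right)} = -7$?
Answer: $38055$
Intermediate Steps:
$L{\left(w,J \right)} = \left(133 + w\right) \left(162 + J\right)$
$K{\left(g \right)} = 175 - 25 g$ ($K{\left(g \right)} = - 25 \left(g - 7\right) = - 25 \left(-7 + g\right) = 175 - 25 g$)
$K{\left(-41 \right)} + L{\left(P{\left(-13 \right)},153 \right)} = \left(175 - -1025\right) + \left(21546 + 133 \cdot 153 + 162 \left(-3 - 13\right) + 153 \left(-3 - 13\right)\right) = \left(175 + 1025\right) + \left(21546 + 20349 + 162 \left(-16\right) + 153 \left(-16\right)\right) = 1200 + \left(21546 + 20349 - 2592 - 2448\right) = 1200 + 36855 = 38055$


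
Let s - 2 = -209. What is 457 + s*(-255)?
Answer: 53242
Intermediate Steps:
s = -207 (s = 2 - 209 = -207)
457 + s*(-255) = 457 - 207*(-255) = 457 + 52785 = 53242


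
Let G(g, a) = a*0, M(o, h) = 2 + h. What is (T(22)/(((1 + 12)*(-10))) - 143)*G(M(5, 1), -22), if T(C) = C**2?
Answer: 0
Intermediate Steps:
G(g, a) = 0
(T(22)/(((1 + 12)*(-10))) - 143)*G(M(5, 1), -22) = (22**2/(((1 + 12)*(-10))) - 143)*0 = (484/((13*(-10))) - 143)*0 = (484/(-130) - 143)*0 = (484*(-1/130) - 143)*0 = (-242/65 - 143)*0 = -9537/65*0 = 0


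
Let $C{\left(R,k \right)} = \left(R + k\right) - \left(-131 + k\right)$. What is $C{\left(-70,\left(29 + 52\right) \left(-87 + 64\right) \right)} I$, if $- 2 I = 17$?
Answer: $- \frac{1037}{2} \approx -518.5$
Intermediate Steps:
$C{\left(R,k \right)} = 131 + R$
$I = - \frac{17}{2}$ ($I = \left(- \frac{1}{2}\right) 17 = - \frac{17}{2} \approx -8.5$)
$C{\left(-70,\left(29 + 52\right) \left(-87 + 64\right) \right)} I = \left(131 - 70\right) \left(- \frac{17}{2}\right) = 61 \left(- \frac{17}{2}\right) = - \frac{1037}{2}$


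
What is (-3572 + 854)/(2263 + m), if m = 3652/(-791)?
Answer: -2149938/1786381 ≈ -1.2035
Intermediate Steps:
m = -3652/791 (m = 3652*(-1/791) = -3652/791 ≈ -4.6169)
(-3572 + 854)/(2263 + m) = (-3572 + 854)/(2263 - 3652/791) = -2718/1786381/791 = -2718*791/1786381 = -2149938/1786381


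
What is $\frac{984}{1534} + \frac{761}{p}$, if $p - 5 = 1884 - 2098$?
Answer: $- \frac{480859}{160303} \approx -2.9997$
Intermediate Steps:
$p = -209$ ($p = 5 + \left(1884 - 2098\right) = 5 - 214 = -209$)
$\frac{984}{1534} + \frac{761}{p} = \frac{984}{1534} + \frac{761}{-209} = 984 \cdot \frac{1}{1534} + 761 \left(- \frac{1}{209}\right) = \frac{492}{767} - \frac{761}{209} = - \frac{480859}{160303}$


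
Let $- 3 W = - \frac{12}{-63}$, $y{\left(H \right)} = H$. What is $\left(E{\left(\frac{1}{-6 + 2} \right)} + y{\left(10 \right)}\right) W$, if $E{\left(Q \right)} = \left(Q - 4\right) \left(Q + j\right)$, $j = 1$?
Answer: $- \frac{109}{252} \approx -0.43254$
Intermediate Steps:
$W = - \frac{4}{63}$ ($W = - \frac{\left(-12\right) \frac{1}{-63}}{3} = - \frac{\left(-12\right) \left(- \frac{1}{63}\right)}{3} = \left(- \frac{1}{3}\right) \frac{4}{21} = - \frac{4}{63} \approx -0.063492$)
$E{\left(Q \right)} = \left(1 + Q\right) \left(-4 + Q\right)$ ($E{\left(Q \right)} = \left(Q - 4\right) \left(Q + 1\right) = \left(-4 + Q\right) \left(1 + Q\right) = \left(1 + Q\right) \left(-4 + Q\right)$)
$\left(E{\left(\frac{1}{-6 + 2} \right)} + y{\left(10 \right)}\right) W = \left(\left(-4 + \left(\frac{1}{-6 + 2}\right)^{2} - \frac{3}{-6 + 2}\right) + 10\right) \left(- \frac{4}{63}\right) = \left(\left(-4 + \left(\frac{1}{-4}\right)^{2} - \frac{3}{-4}\right) + 10\right) \left(- \frac{4}{63}\right) = \left(\left(-4 + \left(- \frac{1}{4}\right)^{2} - - \frac{3}{4}\right) + 10\right) \left(- \frac{4}{63}\right) = \left(\left(-4 + \frac{1}{16} + \frac{3}{4}\right) + 10\right) \left(- \frac{4}{63}\right) = \left(- \frac{51}{16} + 10\right) \left(- \frac{4}{63}\right) = \frac{109}{16} \left(- \frac{4}{63}\right) = - \frac{109}{252}$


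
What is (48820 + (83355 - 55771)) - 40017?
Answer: 36387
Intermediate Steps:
(48820 + (83355 - 55771)) - 40017 = (48820 + 27584) - 40017 = 76404 - 40017 = 36387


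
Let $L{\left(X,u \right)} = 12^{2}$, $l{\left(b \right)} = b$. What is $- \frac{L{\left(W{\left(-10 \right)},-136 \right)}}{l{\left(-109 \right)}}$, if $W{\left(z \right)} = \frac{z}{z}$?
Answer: $\frac{144}{109} \approx 1.3211$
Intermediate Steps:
$W{\left(z \right)} = 1$
$L{\left(X,u \right)} = 144$
$- \frac{L{\left(W{\left(-10 \right)},-136 \right)}}{l{\left(-109 \right)}} = - \frac{144}{-109} = - \frac{144 \left(-1\right)}{109} = \left(-1\right) \left(- \frac{144}{109}\right) = \frac{144}{109}$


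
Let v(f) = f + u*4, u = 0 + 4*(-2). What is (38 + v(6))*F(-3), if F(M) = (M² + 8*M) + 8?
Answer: -84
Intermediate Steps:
u = -8 (u = 0 - 8 = -8)
F(M) = 8 + M² + 8*M
v(f) = -32 + f (v(f) = f - 8*4 = f - 32 = -32 + f)
(38 + v(6))*F(-3) = (38 + (-32 + 6))*(8 + (-3)² + 8*(-3)) = (38 - 26)*(8 + 9 - 24) = 12*(-7) = -84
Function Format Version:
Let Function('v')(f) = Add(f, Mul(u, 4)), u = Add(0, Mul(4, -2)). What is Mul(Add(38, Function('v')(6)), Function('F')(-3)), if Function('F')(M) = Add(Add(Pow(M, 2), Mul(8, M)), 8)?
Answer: -84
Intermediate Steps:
u = -8 (u = Add(0, -8) = -8)
Function('F')(M) = Add(8, Pow(M, 2), Mul(8, M))
Function('v')(f) = Add(-32, f) (Function('v')(f) = Add(f, Mul(-8, 4)) = Add(f, -32) = Add(-32, f))
Mul(Add(38, Function('v')(6)), Function('F')(-3)) = Mul(Add(38, Add(-32, 6)), Add(8, Pow(-3, 2), Mul(8, -3))) = Mul(Add(38, -26), Add(8, 9, -24)) = Mul(12, -7) = -84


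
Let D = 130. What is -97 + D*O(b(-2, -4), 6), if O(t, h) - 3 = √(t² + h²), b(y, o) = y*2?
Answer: 293 + 260*√13 ≈ 1230.4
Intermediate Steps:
b(y, o) = 2*y
O(t, h) = 3 + √(h² + t²) (O(t, h) = 3 + √(t² + h²) = 3 + √(h² + t²))
-97 + D*O(b(-2, -4), 6) = -97 + 130*(3 + √(6² + (2*(-2))²)) = -97 + 130*(3 + √(36 + (-4)²)) = -97 + 130*(3 + √(36 + 16)) = -97 + 130*(3 + √52) = -97 + 130*(3 + 2*√13) = -97 + (390 + 260*√13) = 293 + 260*√13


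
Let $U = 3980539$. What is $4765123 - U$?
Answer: $784584$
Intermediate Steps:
$4765123 - U = 4765123 - 3980539 = 784584$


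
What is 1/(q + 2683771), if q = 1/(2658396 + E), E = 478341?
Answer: 3136737/8418283795228 ≈ 3.7261e-7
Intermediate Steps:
q = 1/3136737 (q = 1/(2658396 + 478341) = 1/3136737 ≈ 3.1880e-7)
1/(q + 2683771) = 1/(1/3136737 + 2683771) = 1/(8418283795228/3136737) = 3136737/8418283795228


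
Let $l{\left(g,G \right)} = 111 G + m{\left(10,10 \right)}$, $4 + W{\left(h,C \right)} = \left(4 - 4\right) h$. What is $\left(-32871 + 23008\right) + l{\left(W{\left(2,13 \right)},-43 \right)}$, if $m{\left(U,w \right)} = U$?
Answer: $-14626$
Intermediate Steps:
$W{\left(h,C \right)} = -4$ ($W{\left(h,C \right)} = -4 + \left(4 - 4\right) h = -4 + 0 h = -4 + 0 = -4$)
$l{\left(g,G \right)} = 10 + 111 G$ ($l{\left(g,G \right)} = 111 G + 10 = 10 + 111 G$)
$\left(-32871 + 23008\right) + l{\left(W{\left(2,13 \right)},-43 \right)} = \left(-32871 + 23008\right) + \left(10 + 111 \left(-43\right)\right) = -9863 + \left(10 - 4773\right) = -9863 - 4763 = -14626$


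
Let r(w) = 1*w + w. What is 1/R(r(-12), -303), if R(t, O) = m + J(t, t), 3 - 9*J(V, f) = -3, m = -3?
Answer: -3/7 ≈ -0.42857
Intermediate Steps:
J(V, f) = ⅔ (J(V, f) = ⅓ - ⅑*(-3) = ⅓ + ⅓ = ⅔)
r(w) = 2*w (r(w) = w + w = 2*w)
R(t, O) = -7/3 (R(t, O) = -3 + ⅔ = -7/3)
1/R(r(-12), -303) = 1/(-7/3) = -3/7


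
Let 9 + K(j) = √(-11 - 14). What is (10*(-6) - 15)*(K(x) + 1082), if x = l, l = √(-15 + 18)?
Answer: -80475 - 375*I ≈ -80475.0 - 375.0*I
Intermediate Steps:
l = √3 ≈ 1.7320
x = √3 ≈ 1.7320
K(j) = -9 + 5*I (K(j) = -9 + √(-11 - 14) = -9 + √(-25) = -9 + 5*I)
(10*(-6) - 15)*(K(x) + 1082) = (10*(-6) - 15)*((-9 + 5*I) + 1082) = (-60 - 15)*(1073 + 5*I) = -75*(1073 + 5*I) = -80475 - 375*I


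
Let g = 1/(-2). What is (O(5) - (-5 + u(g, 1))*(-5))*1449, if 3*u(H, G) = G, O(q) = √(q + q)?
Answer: -33810 + 1449*√10 ≈ -29228.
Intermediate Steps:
g = -½ ≈ -0.50000
O(q) = √2*√q (O(q) = √(2*q) = √2*√q)
u(H, G) = G/3
(O(5) - (-5 + u(g, 1))*(-5))*1449 = (√2*√5 - (-5 + (⅓)*1)*(-5))*1449 = (√10 - (-5 + ⅓)*(-5))*1449 = (√10 - (-14)*(-5)/3)*1449 = (√10 - 1*70/3)*1449 = (√10 - 70/3)*1449 = (-70/3 + √10)*1449 = -33810 + 1449*√10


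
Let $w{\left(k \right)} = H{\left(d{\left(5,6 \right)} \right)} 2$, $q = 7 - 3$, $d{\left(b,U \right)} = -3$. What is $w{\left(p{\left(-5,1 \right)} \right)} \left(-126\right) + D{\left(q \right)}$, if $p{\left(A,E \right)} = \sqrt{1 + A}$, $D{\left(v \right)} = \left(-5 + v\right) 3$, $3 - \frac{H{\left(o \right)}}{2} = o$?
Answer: $-3027$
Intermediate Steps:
$H{\left(o \right)} = 6 - 2 o$
$q = 4$
$D{\left(v \right)} = -15 + 3 v$
$w{\left(k \right)} = 24$ ($w{\left(k \right)} = \left(6 - -6\right) 2 = \left(6 + 6\right) 2 = 12 \cdot 2 = 24$)
$w{\left(p{\left(-5,1 \right)} \right)} \left(-126\right) + D{\left(q \right)} = 24 \left(-126\right) + \left(-15 + 3 \cdot 4\right) = -3024 + \left(-15 + 12\right) = -3024 - 3 = -3027$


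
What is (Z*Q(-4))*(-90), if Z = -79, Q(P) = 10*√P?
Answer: 142200*I ≈ 1.422e+5*I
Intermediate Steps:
(Z*Q(-4))*(-90) = -790*√(-4)*(-90) = -790*2*I*(-90) = -1580*I*(-90) = 142200*I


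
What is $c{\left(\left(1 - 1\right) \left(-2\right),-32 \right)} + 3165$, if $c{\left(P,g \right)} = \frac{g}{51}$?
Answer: $\frac{161383}{51} \approx 3164.4$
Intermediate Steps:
$c{\left(P,g \right)} = \frac{g}{51}$ ($c{\left(P,g \right)} = g \frac{1}{51} = \frac{g}{51}$)
$c{\left(\left(1 - 1\right) \left(-2\right),-32 \right)} + 3165 = \frac{1}{51} \left(-32\right) + 3165 = - \frac{32}{51} + 3165 = \frac{161383}{51}$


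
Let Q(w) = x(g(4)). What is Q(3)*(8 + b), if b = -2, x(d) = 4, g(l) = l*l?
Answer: 24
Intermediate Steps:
g(l) = l²
Q(w) = 4
Q(3)*(8 + b) = 4*(8 - 2) = 4*6 = 24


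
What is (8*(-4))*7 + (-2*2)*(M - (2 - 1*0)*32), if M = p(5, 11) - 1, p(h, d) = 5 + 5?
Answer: -4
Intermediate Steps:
p(h, d) = 10
M = 9 (M = 10 - 1 = 9)
(8*(-4))*7 + (-2*2)*(M - (2 - 1*0)*32) = (8*(-4))*7 + (-2*2)*(9 - (2 - 1*0)*32) = -32*7 - 4*(9 - (2 + 0)*32) = -224 - 4*(9 - 2*32) = -224 - 4*(9 - 1*64) = -224 - 4*(9 - 64) = -224 - 4*(-55) = -224 + 220 = -4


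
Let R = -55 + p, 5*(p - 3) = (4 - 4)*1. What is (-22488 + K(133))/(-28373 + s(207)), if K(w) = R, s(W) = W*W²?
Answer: -2254/884137 ≈ -0.0025494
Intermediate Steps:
p = 3 (p = 3 + ((4 - 4)*1)/5 = 3 + (0*1)/5 = 3 + (⅕)*0 = 3 + 0 = 3)
s(W) = W³
R = -52 (R = -55 + 3 = -52)
K(w) = -52
(-22488 + K(133))/(-28373 + s(207)) = (-22488 - 52)/(-28373 + 207³) = -22540/(-28373 + 8869743) = -22540/8841370 = -22540*1/8841370 = -2254/884137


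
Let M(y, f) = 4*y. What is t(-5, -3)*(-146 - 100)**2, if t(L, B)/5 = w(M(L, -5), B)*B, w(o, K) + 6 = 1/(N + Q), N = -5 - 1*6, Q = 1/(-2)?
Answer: 127083600/23 ≈ 5.5254e+6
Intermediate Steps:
Q = -1/2 ≈ -0.50000
N = -11 (N = -5 - 6 = -11)
w(o, K) = -140/23 (w(o, K) = -6 + 1/(-11 - 1/2) = -6 + 1/(-23/2) = -6 - 2/23 = -140/23)
t(L, B) = -700*B/23 (t(L, B) = 5*(-140*B/23) = -700*B/23)
t(-5, -3)*(-146 - 100)**2 = (-700/23*(-3))*(-146 - 100)**2 = (2100/23)*(-246)**2 = (2100/23)*60516 = 127083600/23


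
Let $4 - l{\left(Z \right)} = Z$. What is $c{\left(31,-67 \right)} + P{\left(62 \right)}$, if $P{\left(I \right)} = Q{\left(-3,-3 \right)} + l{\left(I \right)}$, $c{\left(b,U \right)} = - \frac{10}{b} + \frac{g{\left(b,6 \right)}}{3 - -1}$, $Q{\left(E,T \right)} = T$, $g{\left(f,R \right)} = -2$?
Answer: $- \frac{3833}{62} \approx -61.823$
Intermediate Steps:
$l{\left(Z \right)} = 4 - Z$
$c{\left(b,U \right)} = - \frac{1}{2} - \frac{10}{b}$ ($c{\left(b,U \right)} = - \frac{10}{b} - \frac{2}{3 - -1} = - \frac{10}{b} - \frac{2}{3 + 1} = - \frac{10}{b} - \frac{2}{4} = - \frac{10}{b} - \frac{1}{2} = - \frac{1}{2} - \frac{10}{b}$)
$P{\left(I \right)} = 1 - I$ ($P{\left(I \right)} = -3 - \left(-4 + I\right) = 1 - I$)
$c{\left(31,-67 \right)} + P{\left(62 \right)} = \frac{-20 - 31}{2 \cdot 31} + \left(1 - 62\right) = \frac{1}{2} \cdot \frac{1}{31} \left(-20 - 31\right) + \left(1 - 62\right) = \frac{1}{2} \cdot \frac{1}{31} \left(-51\right) - 61 = - \frac{51}{62} - 61 = - \frac{3833}{62}$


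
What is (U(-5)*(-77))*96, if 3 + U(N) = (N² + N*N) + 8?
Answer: -406560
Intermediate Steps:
U(N) = 5 + 2*N² (U(N) = -3 + ((N² + N*N) + 8) = -3 + ((N² + N²) + 8) = -3 + (2*N² + 8) = -3 + (8 + 2*N²) = 5 + 2*N²)
(U(-5)*(-77))*96 = ((5 + 2*(-5)²)*(-77))*96 = ((5 + 2*25)*(-77))*96 = ((5 + 50)*(-77))*96 = (55*(-77))*96 = -4235*96 = -406560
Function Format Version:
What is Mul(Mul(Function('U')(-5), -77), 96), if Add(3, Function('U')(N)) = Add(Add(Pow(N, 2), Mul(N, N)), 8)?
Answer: -406560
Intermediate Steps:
Function('U')(N) = Add(5, Mul(2, Pow(N, 2))) (Function('U')(N) = Add(-3, Add(Add(Pow(N, 2), Mul(N, N)), 8)) = Add(-3, Add(Add(Pow(N, 2), Pow(N, 2)), 8)) = Add(-3, Add(Mul(2, Pow(N, 2)), 8)) = Add(-3, Add(8, Mul(2, Pow(N, 2)))) = Add(5, Mul(2, Pow(N, 2))))
Mul(Mul(Function('U')(-5), -77), 96) = Mul(Mul(Add(5, Mul(2, Pow(-5, 2))), -77), 96) = Mul(Mul(Add(5, Mul(2, 25)), -77), 96) = Mul(Mul(Add(5, 50), -77), 96) = Mul(Mul(55, -77), 96) = Mul(-4235, 96) = -406560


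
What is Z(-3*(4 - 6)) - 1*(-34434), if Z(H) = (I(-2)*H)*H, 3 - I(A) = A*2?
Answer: 34686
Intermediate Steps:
I(A) = 3 - 2*A (I(A) = 3 - A*2 = 3 - 2*A)
Z(H) = 7*H**2 (Z(H) = ((3 - 2*(-2))*H)*H = ((3 + 4)*H)*H = (7*H)*H = 7*H**2)
Z(-3*(4 - 6)) - 1*(-34434) = 7*(-3*(4 - 6))**2 - 1*(-34434) = 7*(-3*(-2))**2 + 34434 = 7*6**2 + 34434 = 7*36 + 34434 = 252 + 34434 = 34686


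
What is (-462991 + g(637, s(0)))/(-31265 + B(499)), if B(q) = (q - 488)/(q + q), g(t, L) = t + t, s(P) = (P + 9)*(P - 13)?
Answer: 460793566/31202459 ≈ 14.768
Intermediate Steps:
s(P) = (-13 + P)*(9 + P) (s(P) = (9 + P)*(-13 + P) = (-13 + P)*(9 + P))
g(t, L) = 2*t
B(q) = (-488 + q)/(2*q) (B(q) = (-488 + q)/((2*q)) = (-488 + q)*(1/(2*q)) = (-488 + q)/(2*q))
(-462991 + g(637, s(0)))/(-31265 + B(499)) = (-462991 + 2*637)/(-31265 + (1/2)*(-488 + 499)/499) = (-462991 + 1274)/(-31265 + (1/2)*(1/499)*11) = -461717/(-31265 + 11/998) = -461717/(-31202459/998) = -461717*(-998/31202459) = 460793566/31202459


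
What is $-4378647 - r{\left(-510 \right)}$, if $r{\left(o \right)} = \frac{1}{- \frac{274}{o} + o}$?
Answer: $- \frac{568843167456}{129913} \approx -4.3786 \cdot 10^{6}$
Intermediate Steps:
$r{\left(o \right)} = \frac{1}{o - \frac{274}{o}}$
$-4378647 - r{\left(-510 \right)} = -4378647 - - \frac{510}{-274 + \left(-510\right)^{2}} = -4378647 - - \frac{510}{-274 + 260100} = -4378647 - - \frac{510}{259826} = -4378647 - \left(-510\right) \frac{1}{259826} = -4378647 - - \frac{255}{129913} = -4378647 + \frac{255}{129913} = - \frac{568843167456}{129913}$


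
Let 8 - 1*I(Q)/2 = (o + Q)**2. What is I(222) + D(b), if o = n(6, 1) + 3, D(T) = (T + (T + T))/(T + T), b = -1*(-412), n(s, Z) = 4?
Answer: -209729/2 ≈ -1.0486e+5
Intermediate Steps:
b = 412
D(T) = 3/2 (D(T) = (T + 2*T)/((2*T)) = (3*T)*(1/(2*T)) = 3/2)
o = 7 (o = 4 + 3 = 7)
I(Q) = 16 - 2*(7 + Q)**2
I(222) + D(b) = (16 - 2*(7 + 222)**2) + 3/2 = (16 - 2*229**2) + 3/2 = (16 - 2*52441) + 3/2 = (16 - 104882) + 3/2 = -104866 + 3/2 = -209729/2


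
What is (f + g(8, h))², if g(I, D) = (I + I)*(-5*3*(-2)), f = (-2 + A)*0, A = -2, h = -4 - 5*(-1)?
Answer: 230400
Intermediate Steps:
h = 1 (h = -4 + 5 = 1)
f = 0 (f = (-2 - 2)*0 = -4*0 = 0)
g(I, D) = 60*I (g(I, D) = (2*I)*(-15*(-2)) = (2*I)*30 = 60*I)
(f + g(8, h))² = (0 + 60*8)² = (0 + 480)² = 480² = 230400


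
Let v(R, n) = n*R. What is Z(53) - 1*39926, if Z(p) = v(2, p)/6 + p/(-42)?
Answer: -1676203/42 ≈ -39910.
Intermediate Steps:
v(R, n) = R*n
Z(p) = 13*p/42 (Z(p) = (2*p)/6 + p/(-42) = (2*p)*(1/6) + p*(-1/42) = p/3 - p/42 = 13*p/42)
Z(53) - 1*39926 = (13/42)*53 - 1*39926 = 689/42 - 39926 = -1676203/42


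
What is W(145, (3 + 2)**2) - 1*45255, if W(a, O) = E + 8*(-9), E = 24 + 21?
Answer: -45282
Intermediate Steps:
E = 45
W(a, O) = -27 (W(a, O) = 45 + 8*(-9) = 45 - 72 = -27)
W(145, (3 + 2)**2) - 1*45255 = -27 - 1*45255 = -27 - 45255 = -45282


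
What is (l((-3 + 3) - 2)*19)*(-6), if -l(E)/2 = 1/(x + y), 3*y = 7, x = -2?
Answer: 684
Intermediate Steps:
y = 7/3 (y = (⅓)*7 = 7/3 ≈ 2.3333)
l(E) = -6 (l(E) = -2/(-2 + 7/3) = -2/⅓ = -2*3 = -6)
(l((-3 + 3) - 2)*19)*(-6) = -6*19*(-6) = -114*(-6) = 684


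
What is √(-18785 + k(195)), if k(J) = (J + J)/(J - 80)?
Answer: I*√9935471/23 ≈ 137.05*I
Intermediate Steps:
k(J) = 2*J/(-80 + J) (k(J) = (2*J)/(-80 + J) = 2*J/(-80 + J))
√(-18785 + k(195)) = √(-18785 + 2*195/(-80 + 195)) = √(-18785 + 2*195/115) = √(-18785 + 2*195*(1/115)) = √(-18785 + 78/23) = √(-431977/23) = I*√9935471/23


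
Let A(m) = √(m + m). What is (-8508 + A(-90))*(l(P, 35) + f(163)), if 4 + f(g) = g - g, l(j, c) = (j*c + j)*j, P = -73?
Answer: -1632174720 + 1151040*I*√5 ≈ -1.6322e+9 + 2.5738e+6*I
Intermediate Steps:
A(m) = √2*√m (A(m) = √(2*m) = √2*√m)
l(j, c) = j*(j + c*j) (l(j, c) = (c*j + j)*j = (j + c*j)*j = j*(j + c*j))
f(g) = -4 (f(g) = -4 + (g - g) = -4 + 0 = -4)
(-8508 + A(-90))*(l(P, 35) + f(163)) = (-8508 + √2*√(-90))*((-73)²*(1 + 35) - 4) = (-8508 + √2*(3*I*√10))*(5329*36 - 4) = (-8508 + 6*I*√5)*(191844 - 4) = (-8508 + 6*I*√5)*191840 = -1632174720 + 1151040*I*√5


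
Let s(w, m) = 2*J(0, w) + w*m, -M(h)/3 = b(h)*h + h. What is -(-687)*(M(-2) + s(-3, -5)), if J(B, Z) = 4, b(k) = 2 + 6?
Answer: 52899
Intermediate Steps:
b(k) = 8
M(h) = -27*h (M(h) = -3*(8*h + h) = -27*h)
s(w, m) = 8 + m*w (s(w, m) = 2*4 + w*m = 8 + m*w)
-(-687)*(M(-2) + s(-3, -5)) = -(-687)*(-27*(-2) + (8 - 5*(-3))) = -(-687)*(54 + (8 + 15)) = -(-687)*(54 + 23) = -(-687)*77 = -687*(-77) = 52899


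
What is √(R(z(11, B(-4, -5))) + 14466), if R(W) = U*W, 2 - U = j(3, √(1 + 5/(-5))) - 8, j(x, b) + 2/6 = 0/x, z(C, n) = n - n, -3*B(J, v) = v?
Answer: √14466 ≈ 120.27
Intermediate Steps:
B(J, v) = -v/3
z(C, n) = 0
j(x, b) = -⅓ (j(x, b) = -⅓ + 0/x = -⅓ + 0 = -⅓)
U = 31/3 (U = 2 - (-⅓ - 8) = 2 - 1*(-25/3) = 2 + 25/3 = 31/3 ≈ 10.333)
R(W) = 31*W/3
√(R(z(11, B(-4, -5))) + 14466) = √((31/3)*0 + 14466) = √(0 + 14466) = √14466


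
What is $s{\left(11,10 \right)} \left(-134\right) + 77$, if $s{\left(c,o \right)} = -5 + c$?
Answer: $-727$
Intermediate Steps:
$s{\left(11,10 \right)} \left(-134\right) + 77 = \left(-5 + 11\right) \left(-134\right) + 77 = 6 \left(-134\right) + 77 = -804 + 77 = -727$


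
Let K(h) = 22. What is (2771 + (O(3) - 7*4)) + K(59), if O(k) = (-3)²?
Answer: 2774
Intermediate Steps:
O(k) = 9
(2771 + (O(3) - 7*4)) + K(59) = (2771 + (9 - 7*4)) + 22 = (2771 + (9 - 28)) + 22 = (2771 - 19) + 22 = 2752 + 22 = 2774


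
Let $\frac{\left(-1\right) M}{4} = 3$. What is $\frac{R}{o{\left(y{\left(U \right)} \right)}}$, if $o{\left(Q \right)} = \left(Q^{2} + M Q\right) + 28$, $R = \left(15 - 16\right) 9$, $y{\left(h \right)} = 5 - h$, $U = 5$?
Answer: $- \frac{9}{28} \approx -0.32143$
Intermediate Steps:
$M = -12$ ($M = \left(-4\right) 3 = -12$)
$R = -9$ ($R = \left(-1\right) 9 = -9$)
$o{\left(Q \right)} = 28 + Q^{2} - 12 Q$ ($o{\left(Q \right)} = \left(Q^{2} - 12 Q\right) + 28 = 28 + Q^{2} - 12 Q$)
$\frac{R}{o{\left(y{\left(U \right)} \right)}} = \frac{1}{28 + \left(5 - 5\right)^{2} - 12 \left(5 - 5\right)} \left(-9\right) = \frac{1}{28 + 0^{2} - 0} \left(-9\right) = \frac{1}{28 + 0 + 0} \left(-9\right) = \frac{1}{28} \left(-9\right) = - \frac{9}{28}$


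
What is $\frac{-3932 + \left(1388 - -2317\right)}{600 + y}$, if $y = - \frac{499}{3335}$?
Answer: $- \frac{757045}{2000501} \approx -0.37843$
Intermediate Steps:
$y = - \frac{499}{3335}$ ($y = \left(-499\right) \frac{1}{3335} = - \frac{499}{3335} \approx -0.14963$)
$\frac{-3932 + \left(1388 - -2317\right)}{600 + y} = \frac{-3932 + \left(1388 - -2317\right)}{600 - \frac{499}{3335}} = \frac{-3932 + \left(1388 + 2317\right)}{\frac{2000501}{3335}} = \left(-3932 + 3705\right) \frac{3335}{2000501} = \left(-227\right) \frac{3335}{2000501} = - \frac{757045}{2000501}$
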